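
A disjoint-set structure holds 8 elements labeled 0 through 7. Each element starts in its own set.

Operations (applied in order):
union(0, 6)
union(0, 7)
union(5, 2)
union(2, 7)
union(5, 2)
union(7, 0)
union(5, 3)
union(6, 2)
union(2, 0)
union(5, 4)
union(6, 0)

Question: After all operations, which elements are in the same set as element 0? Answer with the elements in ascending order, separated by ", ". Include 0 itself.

Step 1: union(0, 6) -> merged; set of 0 now {0, 6}
Step 2: union(0, 7) -> merged; set of 0 now {0, 6, 7}
Step 3: union(5, 2) -> merged; set of 5 now {2, 5}
Step 4: union(2, 7) -> merged; set of 2 now {0, 2, 5, 6, 7}
Step 5: union(5, 2) -> already same set; set of 5 now {0, 2, 5, 6, 7}
Step 6: union(7, 0) -> already same set; set of 7 now {0, 2, 5, 6, 7}
Step 7: union(5, 3) -> merged; set of 5 now {0, 2, 3, 5, 6, 7}
Step 8: union(6, 2) -> already same set; set of 6 now {0, 2, 3, 5, 6, 7}
Step 9: union(2, 0) -> already same set; set of 2 now {0, 2, 3, 5, 6, 7}
Step 10: union(5, 4) -> merged; set of 5 now {0, 2, 3, 4, 5, 6, 7}
Step 11: union(6, 0) -> already same set; set of 6 now {0, 2, 3, 4, 5, 6, 7}
Component of 0: {0, 2, 3, 4, 5, 6, 7}

Answer: 0, 2, 3, 4, 5, 6, 7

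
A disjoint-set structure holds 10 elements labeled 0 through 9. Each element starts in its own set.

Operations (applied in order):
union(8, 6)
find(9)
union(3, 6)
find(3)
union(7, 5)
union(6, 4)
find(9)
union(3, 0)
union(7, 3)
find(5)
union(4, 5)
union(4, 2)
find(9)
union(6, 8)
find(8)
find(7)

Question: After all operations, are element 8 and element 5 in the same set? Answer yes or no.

Answer: yes

Derivation:
Step 1: union(8, 6) -> merged; set of 8 now {6, 8}
Step 2: find(9) -> no change; set of 9 is {9}
Step 3: union(3, 6) -> merged; set of 3 now {3, 6, 8}
Step 4: find(3) -> no change; set of 3 is {3, 6, 8}
Step 5: union(7, 5) -> merged; set of 7 now {5, 7}
Step 6: union(6, 4) -> merged; set of 6 now {3, 4, 6, 8}
Step 7: find(9) -> no change; set of 9 is {9}
Step 8: union(3, 0) -> merged; set of 3 now {0, 3, 4, 6, 8}
Step 9: union(7, 3) -> merged; set of 7 now {0, 3, 4, 5, 6, 7, 8}
Step 10: find(5) -> no change; set of 5 is {0, 3, 4, 5, 6, 7, 8}
Step 11: union(4, 5) -> already same set; set of 4 now {0, 3, 4, 5, 6, 7, 8}
Step 12: union(4, 2) -> merged; set of 4 now {0, 2, 3, 4, 5, 6, 7, 8}
Step 13: find(9) -> no change; set of 9 is {9}
Step 14: union(6, 8) -> already same set; set of 6 now {0, 2, 3, 4, 5, 6, 7, 8}
Step 15: find(8) -> no change; set of 8 is {0, 2, 3, 4, 5, 6, 7, 8}
Step 16: find(7) -> no change; set of 7 is {0, 2, 3, 4, 5, 6, 7, 8}
Set of 8: {0, 2, 3, 4, 5, 6, 7, 8}; 5 is a member.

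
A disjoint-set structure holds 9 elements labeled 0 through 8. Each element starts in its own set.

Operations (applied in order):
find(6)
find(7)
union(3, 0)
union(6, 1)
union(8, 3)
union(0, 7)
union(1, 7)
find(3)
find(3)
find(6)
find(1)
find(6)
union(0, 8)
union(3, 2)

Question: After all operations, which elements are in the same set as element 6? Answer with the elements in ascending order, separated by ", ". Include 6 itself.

Answer: 0, 1, 2, 3, 6, 7, 8

Derivation:
Step 1: find(6) -> no change; set of 6 is {6}
Step 2: find(7) -> no change; set of 7 is {7}
Step 3: union(3, 0) -> merged; set of 3 now {0, 3}
Step 4: union(6, 1) -> merged; set of 6 now {1, 6}
Step 5: union(8, 3) -> merged; set of 8 now {0, 3, 8}
Step 6: union(0, 7) -> merged; set of 0 now {0, 3, 7, 8}
Step 7: union(1, 7) -> merged; set of 1 now {0, 1, 3, 6, 7, 8}
Step 8: find(3) -> no change; set of 3 is {0, 1, 3, 6, 7, 8}
Step 9: find(3) -> no change; set of 3 is {0, 1, 3, 6, 7, 8}
Step 10: find(6) -> no change; set of 6 is {0, 1, 3, 6, 7, 8}
Step 11: find(1) -> no change; set of 1 is {0, 1, 3, 6, 7, 8}
Step 12: find(6) -> no change; set of 6 is {0, 1, 3, 6, 7, 8}
Step 13: union(0, 8) -> already same set; set of 0 now {0, 1, 3, 6, 7, 8}
Step 14: union(3, 2) -> merged; set of 3 now {0, 1, 2, 3, 6, 7, 8}
Component of 6: {0, 1, 2, 3, 6, 7, 8}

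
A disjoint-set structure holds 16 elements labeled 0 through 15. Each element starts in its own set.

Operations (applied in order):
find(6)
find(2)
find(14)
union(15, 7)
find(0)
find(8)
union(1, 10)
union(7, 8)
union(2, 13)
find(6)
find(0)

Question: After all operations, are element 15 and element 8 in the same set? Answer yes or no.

Step 1: find(6) -> no change; set of 6 is {6}
Step 2: find(2) -> no change; set of 2 is {2}
Step 3: find(14) -> no change; set of 14 is {14}
Step 4: union(15, 7) -> merged; set of 15 now {7, 15}
Step 5: find(0) -> no change; set of 0 is {0}
Step 6: find(8) -> no change; set of 8 is {8}
Step 7: union(1, 10) -> merged; set of 1 now {1, 10}
Step 8: union(7, 8) -> merged; set of 7 now {7, 8, 15}
Step 9: union(2, 13) -> merged; set of 2 now {2, 13}
Step 10: find(6) -> no change; set of 6 is {6}
Step 11: find(0) -> no change; set of 0 is {0}
Set of 15: {7, 8, 15}; 8 is a member.

Answer: yes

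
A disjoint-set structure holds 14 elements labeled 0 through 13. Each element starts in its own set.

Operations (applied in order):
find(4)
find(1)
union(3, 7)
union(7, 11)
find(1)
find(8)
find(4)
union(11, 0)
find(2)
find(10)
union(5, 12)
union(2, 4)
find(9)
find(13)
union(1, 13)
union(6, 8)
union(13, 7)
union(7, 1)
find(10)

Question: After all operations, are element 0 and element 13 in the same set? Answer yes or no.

Step 1: find(4) -> no change; set of 4 is {4}
Step 2: find(1) -> no change; set of 1 is {1}
Step 3: union(3, 7) -> merged; set of 3 now {3, 7}
Step 4: union(7, 11) -> merged; set of 7 now {3, 7, 11}
Step 5: find(1) -> no change; set of 1 is {1}
Step 6: find(8) -> no change; set of 8 is {8}
Step 7: find(4) -> no change; set of 4 is {4}
Step 8: union(11, 0) -> merged; set of 11 now {0, 3, 7, 11}
Step 9: find(2) -> no change; set of 2 is {2}
Step 10: find(10) -> no change; set of 10 is {10}
Step 11: union(5, 12) -> merged; set of 5 now {5, 12}
Step 12: union(2, 4) -> merged; set of 2 now {2, 4}
Step 13: find(9) -> no change; set of 9 is {9}
Step 14: find(13) -> no change; set of 13 is {13}
Step 15: union(1, 13) -> merged; set of 1 now {1, 13}
Step 16: union(6, 8) -> merged; set of 6 now {6, 8}
Step 17: union(13, 7) -> merged; set of 13 now {0, 1, 3, 7, 11, 13}
Step 18: union(7, 1) -> already same set; set of 7 now {0, 1, 3, 7, 11, 13}
Step 19: find(10) -> no change; set of 10 is {10}
Set of 0: {0, 1, 3, 7, 11, 13}; 13 is a member.

Answer: yes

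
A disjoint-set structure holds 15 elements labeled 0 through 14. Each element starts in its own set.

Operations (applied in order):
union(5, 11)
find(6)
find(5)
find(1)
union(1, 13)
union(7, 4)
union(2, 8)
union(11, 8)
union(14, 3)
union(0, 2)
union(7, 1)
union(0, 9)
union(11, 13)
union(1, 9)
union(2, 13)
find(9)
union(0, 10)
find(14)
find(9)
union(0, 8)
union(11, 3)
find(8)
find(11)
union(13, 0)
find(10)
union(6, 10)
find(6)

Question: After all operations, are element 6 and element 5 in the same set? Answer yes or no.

Step 1: union(5, 11) -> merged; set of 5 now {5, 11}
Step 2: find(6) -> no change; set of 6 is {6}
Step 3: find(5) -> no change; set of 5 is {5, 11}
Step 4: find(1) -> no change; set of 1 is {1}
Step 5: union(1, 13) -> merged; set of 1 now {1, 13}
Step 6: union(7, 4) -> merged; set of 7 now {4, 7}
Step 7: union(2, 8) -> merged; set of 2 now {2, 8}
Step 8: union(11, 8) -> merged; set of 11 now {2, 5, 8, 11}
Step 9: union(14, 3) -> merged; set of 14 now {3, 14}
Step 10: union(0, 2) -> merged; set of 0 now {0, 2, 5, 8, 11}
Step 11: union(7, 1) -> merged; set of 7 now {1, 4, 7, 13}
Step 12: union(0, 9) -> merged; set of 0 now {0, 2, 5, 8, 9, 11}
Step 13: union(11, 13) -> merged; set of 11 now {0, 1, 2, 4, 5, 7, 8, 9, 11, 13}
Step 14: union(1, 9) -> already same set; set of 1 now {0, 1, 2, 4, 5, 7, 8, 9, 11, 13}
Step 15: union(2, 13) -> already same set; set of 2 now {0, 1, 2, 4, 5, 7, 8, 9, 11, 13}
Step 16: find(9) -> no change; set of 9 is {0, 1, 2, 4, 5, 7, 8, 9, 11, 13}
Step 17: union(0, 10) -> merged; set of 0 now {0, 1, 2, 4, 5, 7, 8, 9, 10, 11, 13}
Step 18: find(14) -> no change; set of 14 is {3, 14}
Step 19: find(9) -> no change; set of 9 is {0, 1, 2, 4, 5, 7, 8, 9, 10, 11, 13}
Step 20: union(0, 8) -> already same set; set of 0 now {0, 1, 2, 4, 5, 7, 8, 9, 10, 11, 13}
Step 21: union(11, 3) -> merged; set of 11 now {0, 1, 2, 3, 4, 5, 7, 8, 9, 10, 11, 13, 14}
Step 22: find(8) -> no change; set of 8 is {0, 1, 2, 3, 4, 5, 7, 8, 9, 10, 11, 13, 14}
Step 23: find(11) -> no change; set of 11 is {0, 1, 2, 3, 4, 5, 7, 8, 9, 10, 11, 13, 14}
Step 24: union(13, 0) -> already same set; set of 13 now {0, 1, 2, 3, 4, 5, 7, 8, 9, 10, 11, 13, 14}
Step 25: find(10) -> no change; set of 10 is {0, 1, 2, 3, 4, 5, 7, 8, 9, 10, 11, 13, 14}
Step 26: union(6, 10) -> merged; set of 6 now {0, 1, 2, 3, 4, 5, 6, 7, 8, 9, 10, 11, 13, 14}
Step 27: find(6) -> no change; set of 6 is {0, 1, 2, 3, 4, 5, 6, 7, 8, 9, 10, 11, 13, 14}
Set of 6: {0, 1, 2, 3, 4, 5, 6, 7, 8, 9, 10, 11, 13, 14}; 5 is a member.

Answer: yes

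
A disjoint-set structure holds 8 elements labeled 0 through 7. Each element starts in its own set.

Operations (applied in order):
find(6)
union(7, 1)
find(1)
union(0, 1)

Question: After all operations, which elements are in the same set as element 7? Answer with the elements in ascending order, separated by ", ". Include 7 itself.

Answer: 0, 1, 7

Derivation:
Step 1: find(6) -> no change; set of 6 is {6}
Step 2: union(7, 1) -> merged; set of 7 now {1, 7}
Step 3: find(1) -> no change; set of 1 is {1, 7}
Step 4: union(0, 1) -> merged; set of 0 now {0, 1, 7}
Component of 7: {0, 1, 7}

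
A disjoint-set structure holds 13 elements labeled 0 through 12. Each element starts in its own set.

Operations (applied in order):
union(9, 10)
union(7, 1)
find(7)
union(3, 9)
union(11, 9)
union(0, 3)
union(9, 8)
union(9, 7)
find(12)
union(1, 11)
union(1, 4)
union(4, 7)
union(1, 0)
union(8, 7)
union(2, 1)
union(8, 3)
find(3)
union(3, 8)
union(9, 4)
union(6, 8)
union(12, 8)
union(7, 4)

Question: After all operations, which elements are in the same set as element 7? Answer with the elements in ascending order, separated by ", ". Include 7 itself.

Step 1: union(9, 10) -> merged; set of 9 now {9, 10}
Step 2: union(7, 1) -> merged; set of 7 now {1, 7}
Step 3: find(7) -> no change; set of 7 is {1, 7}
Step 4: union(3, 9) -> merged; set of 3 now {3, 9, 10}
Step 5: union(11, 9) -> merged; set of 11 now {3, 9, 10, 11}
Step 6: union(0, 3) -> merged; set of 0 now {0, 3, 9, 10, 11}
Step 7: union(9, 8) -> merged; set of 9 now {0, 3, 8, 9, 10, 11}
Step 8: union(9, 7) -> merged; set of 9 now {0, 1, 3, 7, 8, 9, 10, 11}
Step 9: find(12) -> no change; set of 12 is {12}
Step 10: union(1, 11) -> already same set; set of 1 now {0, 1, 3, 7, 8, 9, 10, 11}
Step 11: union(1, 4) -> merged; set of 1 now {0, 1, 3, 4, 7, 8, 9, 10, 11}
Step 12: union(4, 7) -> already same set; set of 4 now {0, 1, 3, 4, 7, 8, 9, 10, 11}
Step 13: union(1, 0) -> already same set; set of 1 now {0, 1, 3, 4, 7, 8, 9, 10, 11}
Step 14: union(8, 7) -> already same set; set of 8 now {0, 1, 3, 4, 7, 8, 9, 10, 11}
Step 15: union(2, 1) -> merged; set of 2 now {0, 1, 2, 3, 4, 7, 8, 9, 10, 11}
Step 16: union(8, 3) -> already same set; set of 8 now {0, 1, 2, 3, 4, 7, 8, 9, 10, 11}
Step 17: find(3) -> no change; set of 3 is {0, 1, 2, 3, 4, 7, 8, 9, 10, 11}
Step 18: union(3, 8) -> already same set; set of 3 now {0, 1, 2, 3, 4, 7, 8, 9, 10, 11}
Step 19: union(9, 4) -> already same set; set of 9 now {0, 1, 2, 3, 4, 7, 8, 9, 10, 11}
Step 20: union(6, 8) -> merged; set of 6 now {0, 1, 2, 3, 4, 6, 7, 8, 9, 10, 11}
Step 21: union(12, 8) -> merged; set of 12 now {0, 1, 2, 3, 4, 6, 7, 8, 9, 10, 11, 12}
Step 22: union(7, 4) -> already same set; set of 7 now {0, 1, 2, 3, 4, 6, 7, 8, 9, 10, 11, 12}
Component of 7: {0, 1, 2, 3, 4, 6, 7, 8, 9, 10, 11, 12}

Answer: 0, 1, 2, 3, 4, 6, 7, 8, 9, 10, 11, 12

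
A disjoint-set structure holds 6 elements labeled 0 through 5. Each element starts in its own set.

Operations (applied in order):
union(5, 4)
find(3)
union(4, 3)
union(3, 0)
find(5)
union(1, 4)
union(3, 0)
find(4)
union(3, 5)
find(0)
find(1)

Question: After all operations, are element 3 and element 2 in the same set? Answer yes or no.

Answer: no

Derivation:
Step 1: union(5, 4) -> merged; set of 5 now {4, 5}
Step 2: find(3) -> no change; set of 3 is {3}
Step 3: union(4, 3) -> merged; set of 4 now {3, 4, 5}
Step 4: union(3, 0) -> merged; set of 3 now {0, 3, 4, 5}
Step 5: find(5) -> no change; set of 5 is {0, 3, 4, 5}
Step 6: union(1, 4) -> merged; set of 1 now {0, 1, 3, 4, 5}
Step 7: union(3, 0) -> already same set; set of 3 now {0, 1, 3, 4, 5}
Step 8: find(4) -> no change; set of 4 is {0, 1, 3, 4, 5}
Step 9: union(3, 5) -> already same set; set of 3 now {0, 1, 3, 4, 5}
Step 10: find(0) -> no change; set of 0 is {0, 1, 3, 4, 5}
Step 11: find(1) -> no change; set of 1 is {0, 1, 3, 4, 5}
Set of 3: {0, 1, 3, 4, 5}; 2 is not a member.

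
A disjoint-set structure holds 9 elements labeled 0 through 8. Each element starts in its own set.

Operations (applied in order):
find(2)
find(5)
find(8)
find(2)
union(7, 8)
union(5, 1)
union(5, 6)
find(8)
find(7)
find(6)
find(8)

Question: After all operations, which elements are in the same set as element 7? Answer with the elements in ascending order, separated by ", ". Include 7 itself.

Answer: 7, 8

Derivation:
Step 1: find(2) -> no change; set of 2 is {2}
Step 2: find(5) -> no change; set of 5 is {5}
Step 3: find(8) -> no change; set of 8 is {8}
Step 4: find(2) -> no change; set of 2 is {2}
Step 5: union(7, 8) -> merged; set of 7 now {7, 8}
Step 6: union(5, 1) -> merged; set of 5 now {1, 5}
Step 7: union(5, 6) -> merged; set of 5 now {1, 5, 6}
Step 8: find(8) -> no change; set of 8 is {7, 8}
Step 9: find(7) -> no change; set of 7 is {7, 8}
Step 10: find(6) -> no change; set of 6 is {1, 5, 6}
Step 11: find(8) -> no change; set of 8 is {7, 8}
Component of 7: {7, 8}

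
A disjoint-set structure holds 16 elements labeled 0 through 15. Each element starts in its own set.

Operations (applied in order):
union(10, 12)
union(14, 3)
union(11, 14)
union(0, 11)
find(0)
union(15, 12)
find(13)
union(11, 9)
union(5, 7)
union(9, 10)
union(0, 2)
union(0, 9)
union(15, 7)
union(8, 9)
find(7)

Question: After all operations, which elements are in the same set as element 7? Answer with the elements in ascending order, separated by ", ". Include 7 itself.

Answer: 0, 2, 3, 5, 7, 8, 9, 10, 11, 12, 14, 15

Derivation:
Step 1: union(10, 12) -> merged; set of 10 now {10, 12}
Step 2: union(14, 3) -> merged; set of 14 now {3, 14}
Step 3: union(11, 14) -> merged; set of 11 now {3, 11, 14}
Step 4: union(0, 11) -> merged; set of 0 now {0, 3, 11, 14}
Step 5: find(0) -> no change; set of 0 is {0, 3, 11, 14}
Step 6: union(15, 12) -> merged; set of 15 now {10, 12, 15}
Step 7: find(13) -> no change; set of 13 is {13}
Step 8: union(11, 9) -> merged; set of 11 now {0, 3, 9, 11, 14}
Step 9: union(5, 7) -> merged; set of 5 now {5, 7}
Step 10: union(9, 10) -> merged; set of 9 now {0, 3, 9, 10, 11, 12, 14, 15}
Step 11: union(0, 2) -> merged; set of 0 now {0, 2, 3, 9, 10, 11, 12, 14, 15}
Step 12: union(0, 9) -> already same set; set of 0 now {0, 2, 3, 9, 10, 11, 12, 14, 15}
Step 13: union(15, 7) -> merged; set of 15 now {0, 2, 3, 5, 7, 9, 10, 11, 12, 14, 15}
Step 14: union(8, 9) -> merged; set of 8 now {0, 2, 3, 5, 7, 8, 9, 10, 11, 12, 14, 15}
Step 15: find(7) -> no change; set of 7 is {0, 2, 3, 5, 7, 8, 9, 10, 11, 12, 14, 15}
Component of 7: {0, 2, 3, 5, 7, 8, 9, 10, 11, 12, 14, 15}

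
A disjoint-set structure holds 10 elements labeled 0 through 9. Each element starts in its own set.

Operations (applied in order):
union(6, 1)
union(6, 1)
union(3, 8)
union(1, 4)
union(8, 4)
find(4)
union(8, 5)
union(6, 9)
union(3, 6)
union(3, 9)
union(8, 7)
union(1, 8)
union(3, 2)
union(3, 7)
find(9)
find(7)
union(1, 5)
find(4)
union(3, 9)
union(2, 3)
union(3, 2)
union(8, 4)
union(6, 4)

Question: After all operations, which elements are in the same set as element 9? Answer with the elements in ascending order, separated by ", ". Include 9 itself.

Step 1: union(6, 1) -> merged; set of 6 now {1, 6}
Step 2: union(6, 1) -> already same set; set of 6 now {1, 6}
Step 3: union(3, 8) -> merged; set of 3 now {3, 8}
Step 4: union(1, 4) -> merged; set of 1 now {1, 4, 6}
Step 5: union(8, 4) -> merged; set of 8 now {1, 3, 4, 6, 8}
Step 6: find(4) -> no change; set of 4 is {1, 3, 4, 6, 8}
Step 7: union(8, 5) -> merged; set of 8 now {1, 3, 4, 5, 6, 8}
Step 8: union(6, 9) -> merged; set of 6 now {1, 3, 4, 5, 6, 8, 9}
Step 9: union(3, 6) -> already same set; set of 3 now {1, 3, 4, 5, 6, 8, 9}
Step 10: union(3, 9) -> already same set; set of 3 now {1, 3, 4, 5, 6, 8, 9}
Step 11: union(8, 7) -> merged; set of 8 now {1, 3, 4, 5, 6, 7, 8, 9}
Step 12: union(1, 8) -> already same set; set of 1 now {1, 3, 4, 5, 6, 7, 8, 9}
Step 13: union(3, 2) -> merged; set of 3 now {1, 2, 3, 4, 5, 6, 7, 8, 9}
Step 14: union(3, 7) -> already same set; set of 3 now {1, 2, 3, 4, 5, 6, 7, 8, 9}
Step 15: find(9) -> no change; set of 9 is {1, 2, 3, 4, 5, 6, 7, 8, 9}
Step 16: find(7) -> no change; set of 7 is {1, 2, 3, 4, 5, 6, 7, 8, 9}
Step 17: union(1, 5) -> already same set; set of 1 now {1, 2, 3, 4, 5, 6, 7, 8, 9}
Step 18: find(4) -> no change; set of 4 is {1, 2, 3, 4, 5, 6, 7, 8, 9}
Step 19: union(3, 9) -> already same set; set of 3 now {1, 2, 3, 4, 5, 6, 7, 8, 9}
Step 20: union(2, 3) -> already same set; set of 2 now {1, 2, 3, 4, 5, 6, 7, 8, 9}
Step 21: union(3, 2) -> already same set; set of 3 now {1, 2, 3, 4, 5, 6, 7, 8, 9}
Step 22: union(8, 4) -> already same set; set of 8 now {1, 2, 3, 4, 5, 6, 7, 8, 9}
Step 23: union(6, 4) -> already same set; set of 6 now {1, 2, 3, 4, 5, 6, 7, 8, 9}
Component of 9: {1, 2, 3, 4, 5, 6, 7, 8, 9}

Answer: 1, 2, 3, 4, 5, 6, 7, 8, 9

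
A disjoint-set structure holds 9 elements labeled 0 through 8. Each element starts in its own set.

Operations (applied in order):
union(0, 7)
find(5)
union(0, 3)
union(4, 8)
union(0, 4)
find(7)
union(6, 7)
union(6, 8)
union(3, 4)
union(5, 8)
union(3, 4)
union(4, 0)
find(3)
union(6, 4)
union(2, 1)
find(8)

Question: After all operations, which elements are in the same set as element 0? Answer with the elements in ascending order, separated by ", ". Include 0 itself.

Answer: 0, 3, 4, 5, 6, 7, 8

Derivation:
Step 1: union(0, 7) -> merged; set of 0 now {0, 7}
Step 2: find(5) -> no change; set of 5 is {5}
Step 3: union(0, 3) -> merged; set of 0 now {0, 3, 7}
Step 4: union(4, 8) -> merged; set of 4 now {4, 8}
Step 5: union(0, 4) -> merged; set of 0 now {0, 3, 4, 7, 8}
Step 6: find(7) -> no change; set of 7 is {0, 3, 4, 7, 8}
Step 7: union(6, 7) -> merged; set of 6 now {0, 3, 4, 6, 7, 8}
Step 8: union(6, 8) -> already same set; set of 6 now {0, 3, 4, 6, 7, 8}
Step 9: union(3, 4) -> already same set; set of 3 now {0, 3, 4, 6, 7, 8}
Step 10: union(5, 8) -> merged; set of 5 now {0, 3, 4, 5, 6, 7, 8}
Step 11: union(3, 4) -> already same set; set of 3 now {0, 3, 4, 5, 6, 7, 8}
Step 12: union(4, 0) -> already same set; set of 4 now {0, 3, 4, 5, 6, 7, 8}
Step 13: find(3) -> no change; set of 3 is {0, 3, 4, 5, 6, 7, 8}
Step 14: union(6, 4) -> already same set; set of 6 now {0, 3, 4, 5, 6, 7, 8}
Step 15: union(2, 1) -> merged; set of 2 now {1, 2}
Step 16: find(8) -> no change; set of 8 is {0, 3, 4, 5, 6, 7, 8}
Component of 0: {0, 3, 4, 5, 6, 7, 8}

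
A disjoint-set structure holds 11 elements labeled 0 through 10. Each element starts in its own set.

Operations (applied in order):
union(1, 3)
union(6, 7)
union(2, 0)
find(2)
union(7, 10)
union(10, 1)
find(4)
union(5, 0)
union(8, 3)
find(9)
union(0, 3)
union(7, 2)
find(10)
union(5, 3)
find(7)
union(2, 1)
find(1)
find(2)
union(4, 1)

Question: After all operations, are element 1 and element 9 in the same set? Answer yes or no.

Answer: no

Derivation:
Step 1: union(1, 3) -> merged; set of 1 now {1, 3}
Step 2: union(6, 7) -> merged; set of 6 now {6, 7}
Step 3: union(2, 0) -> merged; set of 2 now {0, 2}
Step 4: find(2) -> no change; set of 2 is {0, 2}
Step 5: union(7, 10) -> merged; set of 7 now {6, 7, 10}
Step 6: union(10, 1) -> merged; set of 10 now {1, 3, 6, 7, 10}
Step 7: find(4) -> no change; set of 4 is {4}
Step 8: union(5, 0) -> merged; set of 5 now {0, 2, 5}
Step 9: union(8, 3) -> merged; set of 8 now {1, 3, 6, 7, 8, 10}
Step 10: find(9) -> no change; set of 9 is {9}
Step 11: union(0, 3) -> merged; set of 0 now {0, 1, 2, 3, 5, 6, 7, 8, 10}
Step 12: union(7, 2) -> already same set; set of 7 now {0, 1, 2, 3, 5, 6, 7, 8, 10}
Step 13: find(10) -> no change; set of 10 is {0, 1, 2, 3, 5, 6, 7, 8, 10}
Step 14: union(5, 3) -> already same set; set of 5 now {0, 1, 2, 3, 5, 6, 7, 8, 10}
Step 15: find(7) -> no change; set of 7 is {0, 1, 2, 3, 5, 6, 7, 8, 10}
Step 16: union(2, 1) -> already same set; set of 2 now {0, 1, 2, 3, 5, 6, 7, 8, 10}
Step 17: find(1) -> no change; set of 1 is {0, 1, 2, 3, 5, 6, 7, 8, 10}
Step 18: find(2) -> no change; set of 2 is {0, 1, 2, 3, 5, 6, 7, 8, 10}
Step 19: union(4, 1) -> merged; set of 4 now {0, 1, 2, 3, 4, 5, 6, 7, 8, 10}
Set of 1: {0, 1, 2, 3, 4, 5, 6, 7, 8, 10}; 9 is not a member.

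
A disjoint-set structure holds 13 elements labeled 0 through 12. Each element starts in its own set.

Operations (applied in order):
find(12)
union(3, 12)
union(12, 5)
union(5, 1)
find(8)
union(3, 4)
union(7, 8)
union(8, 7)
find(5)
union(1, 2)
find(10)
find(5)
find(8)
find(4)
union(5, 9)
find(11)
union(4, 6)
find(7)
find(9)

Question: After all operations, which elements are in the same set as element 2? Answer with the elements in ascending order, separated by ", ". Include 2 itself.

Step 1: find(12) -> no change; set of 12 is {12}
Step 2: union(3, 12) -> merged; set of 3 now {3, 12}
Step 3: union(12, 5) -> merged; set of 12 now {3, 5, 12}
Step 4: union(5, 1) -> merged; set of 5 now {1, 3, 5, 12}
Step 5: find(8) -> no change; set of 8 is {8}
Step 6: union(3, 4) -> merged; set of 3 now {1, 3, 4, 5, 12}
Step 7: union(7, 8) -> merged; set of 7 now {7, 8}
Step 8: union(8, 7) -> already same set; set of 8 now {7, 8}
Step 9: find(5) -> no change; set of 5 is {1, 3, 4, 5, 12}
Step 10: union(1, 2) -> merged; set of 1 now {1, 2, 3, 4, 5, 12}
Step 11: find(10) -> no change; set of 10 is {10}
Step 12: find(5) -> no change; set of 5 is {1, 2, 3, 4, 5, 12}
Step 13: find(8) -> no change; set of 8 is {7, 8}
Step 14: find(4) -> no change; set of 4 is {1, 2, 3, 4, 5, 12}
Step 15: union(5, 9) -> merged; set of 5 now {1, 2, 3, 4, 5, 9, 12}
Step 16: find(11) -> no change; set of 11 is {11}
Step 17: union(4, 6) -> merged; set of 4 now {1, 2, 3, 4, 5, 6, 9, 12}
Step 18: find(7) -> no change; set of 7 is {7, 8}
Step 19: find(9) -> no change; set of 9 is {1, 2, 3, 4, 5, 6, 9, 12}
Component of 2: {1, 2, 3, 4, 5, 6, 9, 12}

Answer: 1, 2, 3, 4, 5, 6, 9, 12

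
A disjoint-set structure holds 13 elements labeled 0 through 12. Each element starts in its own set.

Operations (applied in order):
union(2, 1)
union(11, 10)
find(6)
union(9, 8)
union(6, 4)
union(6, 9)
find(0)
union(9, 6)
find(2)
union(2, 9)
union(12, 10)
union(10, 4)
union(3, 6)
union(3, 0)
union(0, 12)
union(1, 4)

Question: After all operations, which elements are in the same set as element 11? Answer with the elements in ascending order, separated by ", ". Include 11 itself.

Answer: 0, 1, 2, 3, 4, 6, 8, 9, 10, 11, 12

Derivation:
Step 1: union(2, 1) -> merged; set of 2 now {1, 2}
Step 2: union(11, 10) -> merged; set of 11 now {10, 11}
Step 3: find(6) -> no change; set of 6 is {6}
Step 4: union(9, 8) -> merged; set of 9 now {8, 9}
Step 5: union(6, 4) -> merged; set of 6 now {4, 6}
Step 6: union(6, 9) -> merged; set of 6 now {4, 6, 8, 9}
Step 7: find(0) -> no change; set of 0 is {0}
Step 8: union(9, 6) -> already same set; set of 9 now {4, 6, 8, 9}
Step 9: find(2) -> no change; set of 2 is {1, 2}
Step 10: union(2, 9) -> merged; set of 2 now {1, 2, 4, 6, 8, 9}
Step 11: union(12, 10) -> merged; set of 12 now {10, 11, 12}
Step 12: union(10, 4) -> merged; set of 10 now {1, 2, 4, 6, 8, 9, 10, 11, 12}
Step 13: union(3, 6) -> merged; set of 3 now {1, 2, 3, 4, 6, 8, 9, 10, 11, 12}
Step 14: union(3, 0) -> merged; set of 3 now {0, 1, 2, 3, 4, 6, 8, 9, 10, 11, 12}
Step 15: union(0, 12) -> already same set; set of 0 now {0, 1, 2, 3, 4, 6, 8, 9, 10, 11, 12}
Step 16: union(1, 4) -> already same set; set of 1 now {0, 1, 2, 3, 4, 6, 8, 9, 10, 11, 12}
Component of 11: {0, 1, 2, 3, 4, 6, 8, 9, 10, 11, 12}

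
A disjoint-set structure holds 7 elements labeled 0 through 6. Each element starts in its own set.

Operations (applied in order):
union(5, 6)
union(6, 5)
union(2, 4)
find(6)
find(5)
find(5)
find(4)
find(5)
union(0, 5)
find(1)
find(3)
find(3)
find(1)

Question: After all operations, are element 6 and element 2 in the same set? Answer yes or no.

Answer: no

Derivation:
Step 1: union(5, 6) -> merged; set of 5 now {5, 6}
Step 2: union(6, 5) -> already same set; set of 6 now {5, 6}
Step 3: union(2, 4) -> merged; set of 2 now {2, 4}
Step 4: find(6) -> no change; set of 6 is {5, 6}
Step 5: find(5) -> no change; set of 5 is {5, 6}
Step 6: find(5) -> no change; set of 5 is {5, 6}
Step 7: find(4) -> no change; set of 4 is {2, 4}
Step 8: find(5) -> no change; set of 5 is {5, 6}
Step 9: union(0, 5) -> merged; set of 0 now {0, 5, 6}
Step 10: find(1) -> no change; set of 1 is {1}
Step 11: find(3) -> no change; set of 3 is {3}
Step 12: find(3) -> no change; set of 3 is {3}
Step 13: find(1) -> no change; set of 1 is {1}
Set of 6: {0, 5, 6}; 2 is not a member.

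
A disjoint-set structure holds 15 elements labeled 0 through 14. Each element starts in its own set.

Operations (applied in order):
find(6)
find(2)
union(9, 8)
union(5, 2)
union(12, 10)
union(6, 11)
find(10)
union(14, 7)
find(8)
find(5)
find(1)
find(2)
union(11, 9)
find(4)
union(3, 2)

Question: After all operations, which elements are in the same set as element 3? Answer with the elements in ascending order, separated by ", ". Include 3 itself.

Step 1: find(6) -> no change; set of 6 is {6}
Step 2: find(2) -> no change; set of 2 is {2}
Step 3: union(9, 8) -> merged; set of 9 now {8, 9}
Step 4: union(5, 2) -> merged; set of 5 now {2, 5}
Step 5: union(12, 10) -> merged; set of 12 now {10, 12}
Step 6: union(6, 11) -> merged; set of 6 now {6, 11}
Step 7: find(10) -> no change; set of 10 is {10, 12}
Step 8: union(14, 7) -> merged; set of 14 now {7, 14}
Step 9: find(8) -> no change; set of 8 is {8, 9}
Step 10: find(5) -> no change; set of 5 is {2, 5}
Step 11: find(1) -> no change; set of 1 is {1}
Step 12: find(2) -> no change; set of 2 is {2, 5}
Step 13: union(11, 9) -> merged; set of 11 now {6, 8, 9, 11}
Step 14: find(4) -> no change; set of 4 is {4}
Step 15: union(3, 2) -> merged; set of 3 now {2, 3, 5}
Component of 3: {2, 3, 5}

Answer: 2, 3, 5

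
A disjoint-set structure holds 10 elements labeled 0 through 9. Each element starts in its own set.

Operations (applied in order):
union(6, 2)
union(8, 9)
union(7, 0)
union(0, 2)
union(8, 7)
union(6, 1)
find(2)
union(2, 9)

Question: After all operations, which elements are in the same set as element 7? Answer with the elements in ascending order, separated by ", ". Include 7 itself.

Step 1: union(6, 2) -> merged; set of 6 now {2, 6}
Step 2: union(8, 9) -> merged; set of 8 now {8, 9}
Step 3: union(7, 0) -> merged; set of 7 now {0, 7}
Step 4: union(0, 2) -> merged; set of 0 now {0, 2, 6, 7}
Step 5: union(8, 7) -> merged; set of 8 now {0, 2, 6, 7, 8, 9}
Step 6: union(6, 1) -> merged; set of 6 now {0, 1, 2, 6, 7, 8, 9}
Step 7: find(2) -> no change; set of 2 is {0, 1, 2, 6, 7, 8, 9}
Step 8: union(2, 9) -> already same set; set of 2 now {0, 1, 2, 6, 7, 8, 9}
Component of 7: {0, 1, 2, 6, 7, 8, 9}

Answer: 0, 1, 2, 6, 7, 8, 9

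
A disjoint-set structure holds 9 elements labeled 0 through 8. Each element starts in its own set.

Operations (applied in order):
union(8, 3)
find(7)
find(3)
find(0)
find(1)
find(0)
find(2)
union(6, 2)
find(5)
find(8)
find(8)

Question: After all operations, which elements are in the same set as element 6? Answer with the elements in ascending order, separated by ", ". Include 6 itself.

Answer: 2, 6

Derivation:
Step 1: union(8, 3) -> merged; set of 8 now {3, 8}
Step 2: find(7) -> no change; set of 7 is {7}
Step 3: find(3) -> no change; set of 3 is {3, 8}
Step 4: find(0) -> no change; set of 0 is {0}
Step 5: find(1) -> no change; set of 1 is {1}
Step 6: find(0) -> no change; set of 0 is {0}
Step 7: find(2) -> no change; set of 2 is {2}
Step 8: union(6, 2) -> merged; set of 6 now {2, 6}
Step 9: find(5) -> no change; set of 5 is {5}
Step 10: find(8) -> no change; set of 8 is {3, 8}
Step 11: find(8) -> no change; set of 8 is {3, 8}
Component of 6: {2, 6}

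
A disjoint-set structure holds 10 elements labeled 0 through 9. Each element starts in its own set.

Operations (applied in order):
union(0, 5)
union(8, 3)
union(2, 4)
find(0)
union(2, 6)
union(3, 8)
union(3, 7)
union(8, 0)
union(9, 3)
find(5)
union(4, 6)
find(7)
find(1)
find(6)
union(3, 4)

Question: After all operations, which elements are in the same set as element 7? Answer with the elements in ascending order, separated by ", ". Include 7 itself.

Step 1: union(0, 5) -> merged; set of 0 now {0, 5}
Step 2: union(8, 3) -> merged; set of 8 now {3, 8}
Step 3: union(2, 4) -> merged; set of 2 now {2, 4}
Step 4: find(0) -> no change; set of 0 is {0, 5}
Step 5: union(2, 6) -> merged; set of 2 now {2, 4, 6}
Step 6: union(3, 8) -> already same set; set of 3 now {3, 8}
Step 7: union(3, 7) -> merged; set of 3 now {3, 7, 8}
Step 8: union(8, 0) -> merged; set of 8 now {0, 3, 5, 7, 8}
Step 9: union(9, 3) -> merged; set of 9 now {0, 3, 5, 7, 8, 9}
Step 10: find(5) -> no change; set of 5 is {0, 3, 5, 7, 8, 9}
Step 11: union(4, 6) -> already same set; set of 4 now {2, 4, 6}
Step 12: find(7) -> no change; set of 7 is {0, 3, 5, 7, 8, 9}
Step 13: find(1) -> no change; set of 1 is {1}
Step 14: find(6) -> no change; set of 6 is {2, 4, 6}
Step 15: union(3, 4) -> merged; set of 3 now {0, 2, 3, 4, 5, 6, 7, 8, 9}
Component of 7: {0, 2, 3, 4, 5, 6, 7, 8, 9}

Answer: 0, 2, 3, 4, 5, 6, 7, 8, 9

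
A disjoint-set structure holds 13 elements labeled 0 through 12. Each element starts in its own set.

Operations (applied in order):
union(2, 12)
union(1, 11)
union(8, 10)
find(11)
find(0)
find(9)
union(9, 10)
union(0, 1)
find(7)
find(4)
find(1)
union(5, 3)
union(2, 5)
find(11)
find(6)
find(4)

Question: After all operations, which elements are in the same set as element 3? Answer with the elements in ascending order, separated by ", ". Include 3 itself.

Answer: 2, 3, 5, 12

Derivation:
Step 1: union(2, 12) -> merged; set of 2 now {2, 12}
Step 2: union(1, 11) -> merged; set of 1 now {1, 11}
Step 3: union(8, 10) -> merged; set of 8 now {8, 10}
Step 4: find(11) -> no change; set of 11 is {1, 11}
Step 5: find(0) -> no change; set of 0 is {0}
Step 6: find(9) -> no change; set of 9 is {9}
Step 7: union(9, 10) -> merged; set of 9 now {8, 9, 10}
Step 8: union(0, 1) -> merged; set of 0 now {0, 1, 11}
Step 9: find(7) -> no change; set of 7 is {7}
Step 10: find(4) -> no change; set of 4 is {4}
Step 11: find(1) -> no change; set of 1 is {0, 1, 11}
Step 12: union(5, 3) -> merged; set of 5 now {3, 5}
Step 13: union(2, 5) -> merged; set of 2 now {2, 3, 5, 12}
Step 14: find(11) -> no change; set of 11 is {0, 1, 11}
Step 15: find(6) -> no change; set of 6 is {6}
Step 16: find(4) -> no change; set of 4 is {4}
Component of 3: {2, 3, 5, 12}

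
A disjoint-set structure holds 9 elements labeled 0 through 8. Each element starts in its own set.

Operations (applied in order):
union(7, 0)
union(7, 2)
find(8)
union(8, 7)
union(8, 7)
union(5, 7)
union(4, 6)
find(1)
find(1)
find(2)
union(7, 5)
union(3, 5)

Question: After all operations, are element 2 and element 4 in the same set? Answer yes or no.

Step 1: union(7, 0) -> merged; set of 7 now {0, 7}
Step 2: union(7, 2) -> merged; set of 7 now {0, 2, 7}
Step 3: find(8) -> no change; set of 8 is {8}
Step 4: union(8, 7) -> merged; set of 8 now {0, 2, 7, 8}
Step 5: union(8, 7) -> already same set; set of 8 now {0, 2, 7, 8}
Step 6: union(5, 7) -> merged; set of 5 now {0, 2, 5, 7, 8}
Step 7: union(4, 6) -> merged; set of 4 now {4, 6}
Step 8: find(1) -> no change; set of 1 is {1}
Step 9: find(1) -> no change; set of 1 is {1}
Step 10: find(2) -> no change; set of 2 is {0, 2, 5, 7, 8}
Step 11: union(7, 5) -> already same set; set of 7 now {0, 2, 5, 7, 8}
Step 12: union(3, 5) -> merged; set of 3 now {0, 2, 3, 5, 7, 8}
Set of 2: {0, 2, 3, 5, 7, 8}; 4 is not a member.

Answer: no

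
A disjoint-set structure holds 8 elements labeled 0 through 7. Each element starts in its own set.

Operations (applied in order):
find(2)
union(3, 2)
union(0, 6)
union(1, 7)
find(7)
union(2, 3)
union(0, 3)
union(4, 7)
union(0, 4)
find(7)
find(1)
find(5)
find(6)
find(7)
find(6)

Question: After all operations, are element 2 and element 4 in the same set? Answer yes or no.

Step 1: find(2) -> no change; set of 2 is {2}
Step 2: union(3, 2) -> merged; set of 3 now {2, 3}
Step 3: union(0, 6) -> merged; set of 0 now {0, 6}
Step 4: union(1, 7) -> merged; set of 1 now {1, 7}
Step 5: find(7) -> no change; set of 7 is {1, 7}
Step 6: union(2, 3) -> already same set; set of 2 now {2, 3}
Step 7: union(0, 3) -> merged; set of 0 now {0, 2, 3, 6}
Step 8: union(4, 7) -> merged; set of 4 now {1, 4, 7}
Step 9: union(0, 4) -> merged; set of 0 now {0, 1, 2, 3, 4, 6, 7}
Step 10: find(7) -> no change; set of 7 is {0, 1, 2, 3, 4, 6, 7}
Step 11: find(1) -> no change; set of 1 is {0, 1, 2, 3, 4, 6, 7}
Step 12: find(5) -> no change; set of 5 is {5}
Step 13: find(6) -> no change; set of 6 is {0, 1, 2, 3, 4, 6, 7}
Step 14: find(7) -> no change; set of 7 is {0, 1, 2, 3, 4, 6, 7}
Step 15: find(6) -> no change; set of 6 is {0, 1, 2, 3, 4, 6, 7}
Set of 2: {0, 1, 2, 3, 4, 6, 7}; 4 is a member.

Answer: yes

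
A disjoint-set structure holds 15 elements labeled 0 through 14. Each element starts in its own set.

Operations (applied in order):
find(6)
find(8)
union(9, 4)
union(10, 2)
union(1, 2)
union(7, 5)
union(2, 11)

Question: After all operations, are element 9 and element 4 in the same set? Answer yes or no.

Answer: yes

Derivation:
Step 1: find(6) -> no change; set of 6 is {6}
Step 2: find(8) -> no change; set of 8 is {8}
Step 3: union(9, 4) -> merged; set of 9 now {4, 9}
Step 4: union(10, 2) -> merged; set of 10 now {2, 10}
Step 5: union(1, 2) -> merged; set of 1 now {1, 2, 10}
Step 6: union(7, 5) -> merged; set of 7 now {5, 7}
Step 7: union(2, 11) -> merged; set of 2 now {1, 2, 10, 11}
Set of 9: {4, 9}; 4 is a member.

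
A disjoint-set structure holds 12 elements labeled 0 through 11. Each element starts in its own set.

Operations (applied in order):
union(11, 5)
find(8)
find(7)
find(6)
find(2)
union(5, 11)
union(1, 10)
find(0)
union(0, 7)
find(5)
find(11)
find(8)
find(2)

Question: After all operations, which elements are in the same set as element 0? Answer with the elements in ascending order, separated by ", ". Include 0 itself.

Step 1: union(11, 5) -> merged; set of 11 now {5, 11}
Step 2: find(8) -> no change; set of 8 is {8}
Step 3: find(7) -> no change; set of 7 is {7}
Step 4: find(6) -> no change; set of 6 is {6}
Step 5: find(2) -> no change; set of 2 is {2}
Step 6: union(5, 11) -> already same set; set of 5 now {5, 11}
Step 7: union(1, 10) -> merged; set of 1 now {1, 10}
Step 8: find(0) -> no change; set of 0 is {0}
Step 9: union(0, 7) -> merged; set of 0 now {0, 7}
Step 10: find(5) -> no change; set of 5 is {5, 11}
Step 11: find(11) -> no change; set of 11 is {5, 11}
Step 12: find(8) -> no change; set of 8 is {8}
Step 13: find(2) -> no change; set of 2 is {2}
Component of 0: {0, 7}

Answer: 0, 7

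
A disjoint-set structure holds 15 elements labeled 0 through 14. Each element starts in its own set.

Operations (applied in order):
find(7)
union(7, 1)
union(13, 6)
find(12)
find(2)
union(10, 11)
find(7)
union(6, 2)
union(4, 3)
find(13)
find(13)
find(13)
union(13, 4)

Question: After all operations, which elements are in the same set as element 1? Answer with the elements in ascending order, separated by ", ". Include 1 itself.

Answer: 1, 7

Derivation:
Step 1: find(7) -> no change; set of 7 is {7}
Step 2: union(7, 1) -> merged; set of 7 now {1, 7}
Step 3: union(13, 6) -> merged; set of 13 now {6, 13}
Step 4: find(12) -> no change; set of 12 is {12}
Step 5: find(2) -> no change; set of 2 is {2}
Step 6: union(10, 11) -> merged; set of 10 now {10, 11}
Step 7: find(7) -> no change; set of 7 is {1, 7}
Step 8: union(6, 2) -> merged; set of 6 now {2, 6, 13}
Step 9: union(4, 3) -> merged; set of 4 now {3, 4}
Step 10: find(13) -> no change; set of 13 is {2, 6, 13}
Step 11: find(13) -> no change; set of 13 is {2, 6, 13}
Step 12: find(13) -> no change; set of 13 is {2, 6, 13}
Step 13: union(13, 4) -> merged; set of 13 now {2, 3, 4, 6, 13}
Component of 1: {1, 7}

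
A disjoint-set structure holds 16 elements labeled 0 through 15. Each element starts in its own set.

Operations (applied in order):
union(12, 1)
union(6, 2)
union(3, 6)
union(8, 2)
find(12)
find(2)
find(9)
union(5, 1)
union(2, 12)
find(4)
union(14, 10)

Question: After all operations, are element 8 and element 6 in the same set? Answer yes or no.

Step 1: union(12, 1) -> merged; set of 12 now {1, 12}
Step 2: union(6, 2) -> merged; set of 6 now {2, 6}
Step 3: union(3, 6) -> merged; set of 3 now {2, 3, 6}
Step 4: union(8, 2) -> merged; set of 8 now {2, 3, 6, 8}
Step 5: find(12) -> no change; set of 12 is {1, 12}
Step 6: find(2) -> no change; set of 2 is {2, 3, 6, 8}
Step 7: find(9) -> no change; set of 9 is {9}
Step 8: union(5, 1) -> merged; set of 5 now {1, 5, 12}
Step 9: union(2, 12) -> merged; set of 2 now {1, 2, 3, 5, 6, 8, 12}
Step 10: find(4) -> no change; set of 4 is {4}
Step 11: union(14, 10) -> merged; set of 14 now {10, 14}
Set of 8: {1, 2, 3, 5, 6, 8, 12}; 6 is a member.

Answer: yes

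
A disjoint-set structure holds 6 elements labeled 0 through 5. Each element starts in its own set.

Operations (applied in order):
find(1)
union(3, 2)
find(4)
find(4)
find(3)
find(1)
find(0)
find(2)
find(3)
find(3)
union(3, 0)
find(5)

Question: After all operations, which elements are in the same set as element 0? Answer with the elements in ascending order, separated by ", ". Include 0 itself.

Answer: 0, 2, 3

Derivation:
Step 1: find(1) -> no change; set of 1 is {1}
Step 2: union(3, 2) -> merged; set of 3 now {2, 3}
Step 3: find(4) -> no change; set of 4 is {4}
Step 4: find(4) -> no change; set of 4 is {4}
Step 5: find(3) -> no change; set of 3 is {2, 3}
Step 6: find(1) -> no change; set of 1 is {1}
Step 7: find(0) -> no change; set of 0 is {0}
Step 8: find(2) -> no change; set of 2 is {2, 3}
Step 9: find(3) -> no change; set of 3 is {2, 3}
Step 10: find(3) -> no change; set of 3 is {2, 3}
Step 11: union(3, 0) -> merged; set of 3 now {0, 2, 3}
Step 12: find(5) -> no change; set of 5 is {5}
Component of 0: {0, 2, 3}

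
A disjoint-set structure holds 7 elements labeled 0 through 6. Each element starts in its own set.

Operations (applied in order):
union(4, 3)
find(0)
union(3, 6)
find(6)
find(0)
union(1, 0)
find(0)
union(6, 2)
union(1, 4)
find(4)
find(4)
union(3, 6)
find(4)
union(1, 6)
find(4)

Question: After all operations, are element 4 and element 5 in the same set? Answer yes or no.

Step 1: union(4, 3) -> merged; set of 4 now {3, 4}
Step 2: find(0) -> no change; set of 0 is {0}
Step 3: union(3, 6) -> merged; set of 3 now {3, 4, 6}
Step 4: find(6) -> no change; set of 6 is {3, 4, 6}
Step 5: find(0) -> no change; set of 0 is {0}
Step 6: union(1, 0) -> merged; set of 1 now {0, 1}
Step 7: find(0) -> no change; set of 0 is {0, 1}
Step 8: union(6, 2) -> merged; set of 6 now {2, 3, 4, 6}
Step 9: union(1, 4) -> merged; set of 1 now {0, 1, 2, 3, 4, 6}
Step 10: find(4) -> no change; set of 4 is {0, 1, 2, 3, 4, 6}
Step 11: find(4) -> no change; set of 4 is {0, 1, 2, 3, 4, 6}
Step 12: union(3, 6) -> already same set; set of 3 now {0, 1, 2, 3, 4, 6}
Step 13: find(4) -> no change; set of 4 is {0, 1, 2, 3, 4, 6}
Step 14: union(1, 6) -> already same set; set of 1 now {0, 1, 2, 3, 4, 6}
Step 15: find(4) -> no change; set of 4 is {0, 1, 2, 3, 4, 6}
Set of 4: {0, 1, 2, 3, 4, 6}; 5 is not a member.

Answer: no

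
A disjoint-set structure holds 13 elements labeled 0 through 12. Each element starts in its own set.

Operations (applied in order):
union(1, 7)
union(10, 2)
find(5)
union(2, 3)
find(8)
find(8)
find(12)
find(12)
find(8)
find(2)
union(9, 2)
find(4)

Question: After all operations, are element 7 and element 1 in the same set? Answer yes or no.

Answer: yes

Derivation:
Step 1: union(1, 7) -> merged; set of 1 now {1, 7}
Step 2: union(10, 2) -> merged; set of 10 now {2, 10}
Step 3: find(5) -> no change; set of 5 is {5}
Step 4: union(2, 3) -> merged; set of 2 now {2, 3, 10}
Step 5: find(8) -> no change; set of 8 is {8}
Step 6: find(8) -> no change; set of 8 is {8}
Step 7: find(12) -> no change; set of 12 is {12}
Step 8: find(12) -> no change; set of 12 is {12}
Step 9: find(8) -> no change; set of 8 is {8}
Step 10: find(2) -> no change; set of 2 is {2, 3, 10}
Step 11: union(9, 2) -> merged; set of 9 now {2, 3, 9, 10}
Step 12: find(4) -> no change; set of 4 is {4}
Set of 7: {1, 7}; 1 is a member.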